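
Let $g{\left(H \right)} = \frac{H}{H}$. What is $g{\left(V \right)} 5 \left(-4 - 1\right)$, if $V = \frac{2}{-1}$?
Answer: $-25$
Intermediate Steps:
$V = -2$ ($V = 2 \left(-1\right) = -2$)
$g{\left(H \right)} = 1$
$g{\left(V \right)} 5 \left(-4 - 1\right) = 1 \cdot 5 \left(-4 - 1\right) = 1 \cdot 5 \left(-5\right) = 1 \left(-25\right) = -25$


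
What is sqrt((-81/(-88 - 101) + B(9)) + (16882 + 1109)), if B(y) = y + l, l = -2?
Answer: 19*sqrt(2443)/7 ≈ 134.16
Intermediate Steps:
B(y) = -2 + y (B(y) = y - 2 = -2 + y)
sqrt((-81/(-88 - 101) + B(9)) + (16882 + 1109)) = sqrt((-81/(-88 - 101) + (-2 + 9)) + (16882 + 1109)) = sqrt((-81/(-189) + 7) + 17991) = sqrt((-1/189*(-81) + 7) + 17991) = sqrt((3/7 + 7) + 17991) = sqrt(52/7 + 17991) = sqrt(125989/7) = 19*sqrt(2443)/7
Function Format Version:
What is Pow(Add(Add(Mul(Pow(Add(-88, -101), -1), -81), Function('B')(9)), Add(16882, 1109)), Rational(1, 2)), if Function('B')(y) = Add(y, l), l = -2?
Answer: Mul(Rational(19, 7), Pow(2443, Rational(1, 2))) ≈ 134.16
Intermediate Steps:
Function('B')(y) = Add(-2, y) (Function('B')(y) = Add(y, -2) = Add(-2, y))
Pow(Add(Add(Mul(Pow(Add(-88, -101), -1), -81), Function('B')(9)), Add(16882, 1109)), Rational(1, 2)) = Pow(Add(Add(Mul(Pow(Add(-88, -101), -1), -81), Add(-2, 9)), Add(16882, 1109)), Rational(1, 2)) = Pow(Add(Add(Mul(Pow(-189, -1), -81), 7), 17991), Rational(1, 2)) = Pow(Add(Add(Mul(Rational(-1, 189), -81), 7), 17991), Rational(1, 2)) = Pow(Add(Add(Rational(3, 7), 7), 17991), Rational(1, 2)) = Pow(Add(Rational(52, 7), 17991), Rational(1, 2)) = Pow(Rational(125989, 7), Rational(1, 2)) = Mul(Rational(19, 7), Pow(2443, Rational(1, 2)))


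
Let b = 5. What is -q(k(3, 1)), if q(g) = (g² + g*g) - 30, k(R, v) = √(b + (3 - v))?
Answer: 16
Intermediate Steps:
k(R, v) = √(8 - v) (k(R, v) = √(5 + (3 - v)) = √(8 - v))
q(g) = -30 + 2*g² (q(g) = (g² + g²) - 30 = 2*g² - 30 = -30 + 2*g²)
-q(k(3, 1)) = -(-30 + 2*(√(8 - 1*1))²) = -(-30 + 2*(√(8 - 1))²) = -(-30 + 2*(√7)²) = -(-30 + 2*7) = -(-30 + 14) = -1*(-16) = 16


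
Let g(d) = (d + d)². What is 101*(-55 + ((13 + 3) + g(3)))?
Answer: -303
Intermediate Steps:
g(d) = 4*d² (g(d) = (2*d)² = 4*d²)
101*(-55 + ((13 + 3) + g(3))) = 101*(-55 + ((13 + 3) + 4*3²)) = 101*(-55 + (16 + 4*9)) = 101*(-55 + (16 + 36)) = 101*(-55 + 52) = 101*(-3) = -303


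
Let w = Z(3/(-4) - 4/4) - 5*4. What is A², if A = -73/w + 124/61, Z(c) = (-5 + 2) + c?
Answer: 905287744/36469521 ≈ 24.823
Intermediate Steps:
Z(c) = -3 + c
w = -99/4 (w = (-3 + (3/(-4) - 4/4)) - 5*4 = (-3 + (3*(-¼) - 4*¼)) - 20 = (-3 + (-¾ - 1)) - 20 = (-3 - 7/4) - 20 = -19/4 - 20 = -99/4 ≈ -24.750)
A = 30088/6039 (A = -73/(-99/4) + 124/61 = -73*(-4/99) + 124*(1/61) = 292/99 + 124/61 = 30088/6039 ≈ 4.9823)
A² = (30088/6039)² = 905287744/36469521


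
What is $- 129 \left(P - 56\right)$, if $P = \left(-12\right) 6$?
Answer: $16512$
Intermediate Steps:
$P = -72$
$- 129 \left(P - 56\right) = - 129 \left(-72 - 56\right) = \left(-129\right) \left(-128\right) = 16512$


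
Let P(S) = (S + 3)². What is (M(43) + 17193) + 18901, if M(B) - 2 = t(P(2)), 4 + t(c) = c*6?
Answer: 36242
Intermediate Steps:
P(S) = (3 + S)²
t(c) = -4 + 6*c (t(c) = -4 + c*6 = -4 + 6*c)
M(B) = 148 (M(B) = 2 + (-4 + 6*(3 + 2)²) = 2 + (-4 + 6*5²) = 2 + (-4 + 6*25) = 2 + (-4 + 150) = 2 + 146 = 148)
(M(43) + 17193) + 18901 = (148 + 17193) + 18901 = 17341 + 18901 = 36242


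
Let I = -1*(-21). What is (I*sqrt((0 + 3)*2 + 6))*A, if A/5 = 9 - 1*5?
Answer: 840*sqrt(3) ≈ 1454.9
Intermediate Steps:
I = 21
A = 20 (A = 5*(9 - 1*5) = 5*(9 - 5) = 5*4 = 20)
(I*sqrt((0 + 3)*2 + 6))*A = (21*sqrt((0 + 3)*2 + 6))*20 = (21*sqrt(3*2 + 6))*20 = (21*sqrt(6 + 6))*20 = (21*sqrt(12))*20 = (21*(2*sqrt(3)))*20 = (42*sqrt(3))*20 = 840*sqrt(3)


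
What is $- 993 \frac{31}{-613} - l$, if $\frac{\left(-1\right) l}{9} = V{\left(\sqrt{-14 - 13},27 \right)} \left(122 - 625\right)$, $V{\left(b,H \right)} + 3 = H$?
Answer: $- \frac{66570441}{613} \approx -1.086 \cdot 10^{5}$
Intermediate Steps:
$V{\left(b,H \right)} = -3 + H$
$l = 108648$ ($l = - 9 \left(-3 + 27\right) \left(122 - 625\right) = - 9 \cdot 24 \left(-503\right) = \left(-9\right) \left(-12072\right) = 108648$)
$- 993 \frac{31}{-613} - l = - 993 \frac{31}{-613} - 108648 = - 993 \cdot 31 \left(- \frac{1}{613}\right) - 108648 = \left(-993\right) \left(- \frac{31}{613}\right) - 108648 = \frac{30783}{613} - 108648 = - \frac{66570441}{613}$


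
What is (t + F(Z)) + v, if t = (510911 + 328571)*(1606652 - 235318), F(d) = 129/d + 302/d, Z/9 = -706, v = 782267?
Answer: 7314794638433839/6354 ≈ 1.1512e+12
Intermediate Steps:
Z = -6354 (Z = 9*(-706) = -6354)
F(d) = 431/d
t = 1151210208988 (t = 839482*1371334 = 1151210208988)
(t + F(Z)) + v = (1151210208988 + 431/(-6354)) + 782267 = (1151210208988 + 431*(-1/6354)) + 782267 = (1151210208988 - 431/6354) + 782267 = 7314789667909321/6354 + 782267 = 7314794638433839/6354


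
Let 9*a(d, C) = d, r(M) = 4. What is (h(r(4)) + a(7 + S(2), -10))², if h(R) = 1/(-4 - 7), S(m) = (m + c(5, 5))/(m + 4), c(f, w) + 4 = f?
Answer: 2401/4356 ≈ 0.55119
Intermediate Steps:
c(f, w) = -4 + f
S(m) = (1 + m)/(4 + m) (S(m) = (m + (-4 + 5))/(m + 4) = (m + 1)/(4 + m) = (1 + m)/(4 + m))
a(d, C) = d/9
h(R) = -1/11 (h(R) = 1/(-11) = -1/11)
(h(r(4)) + a(7 + S(2), -10))² = (-1/11 + (7 + (1 + 2)/(4 + 2))/9)² = (-1/11 + (7 + 3/6)/9)² = (-1/11 + (7 + (⅙)*3)/9)² = (-1/11 + (7 + ½)/9)² = (-1/11 + (⅑)*(15/2))² = (-1/11 + ⅚)² = (49/66)² = 2401/4356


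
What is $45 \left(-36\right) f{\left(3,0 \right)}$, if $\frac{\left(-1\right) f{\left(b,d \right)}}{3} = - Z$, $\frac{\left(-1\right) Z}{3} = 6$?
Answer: $87480$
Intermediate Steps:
$Z = -18$ ($Z = \left(-3\right) 6 = -18$)
$f{\left(b,d \right)} = -54$ ($f{\left(b,d \right)} = - 3 \left(\left(-1\right) \left(-18\right)\right) = \left(-3\right) 18 = -54$)
$45 \left(-36\right) f{\left(3,0 \right)} = 45 \left(-36\right) \left(-54\right) = \left(-1620\right) \left(-54\right) = 87480$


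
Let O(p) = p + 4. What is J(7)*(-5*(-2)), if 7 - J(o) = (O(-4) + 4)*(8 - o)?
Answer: 30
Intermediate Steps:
O(p) = 4 + p
J(o) = -25 + 4*o (J(o) = 7 - ((4 - 4) + 4)*(8 - o) = 7 - (0 + 4)*(8 - o) = 7 - 4*(8 - o) = 7 - (32 - 4*o) = 7 + (-32 + 4*o) = -25 + 4*o)
J(7)*(-5*(-2)) = (-25 + 4*7)*(-5*(-2)) = (-25 + 28)*10 = 3*10 = 30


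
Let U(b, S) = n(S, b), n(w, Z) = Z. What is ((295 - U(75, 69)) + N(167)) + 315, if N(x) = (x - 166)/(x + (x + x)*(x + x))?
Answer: 59771806/111723 ≈ 535.00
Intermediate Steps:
U(b, S) = b
N(x) = (-166 + x)/(x + 4*x²) (N(x) = (-166 + x)/(x + (2*x)*(2*x)) = (-166 + x)/(x + 4*x²))
((295 - U(75, 69)) + N(167)) + 315 = ((295 - 1*75) + (-166 + 167)/(167*(1 + 4*167))) + 315 = ((295 - 75) + (1/167)*1/(1 + 668)) + 315 = (220 + (1/167)*1/669) + 315 = (220 + (1/167)*(1/669)*1) + 315 = (220 + 1/111723) + 315 = 24579061/111723 + 315 = 59771806/111723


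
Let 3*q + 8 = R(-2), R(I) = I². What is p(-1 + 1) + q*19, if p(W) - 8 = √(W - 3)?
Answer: -52/3 + I*√3 ≈ -17.333 + 1.732*I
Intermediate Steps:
q = -4/3 (q = -8/3 + (⅓)*(-2)² = -8/3 + (⅓)*4 = -8/3 + 4/3 = -4/3 ≈ -1.3333)
p(W) = 8 + √(-3 + W) (p(W) = 8 + √(W - 3) = 8 + √(-3 + W))
p(-1 + 1) + q*19 = (8 + √(-3 + (-1 + 1))) - 4/3*19 = (8 + √(-3 + 0)) - 76/3 = (8 + √(-3)) - 76/3 = (8 + I*√3) - 76/3 = -52/3 + I*√3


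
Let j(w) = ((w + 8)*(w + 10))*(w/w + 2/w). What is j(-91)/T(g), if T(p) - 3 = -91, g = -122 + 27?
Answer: -598347/8008 ≈ -74.719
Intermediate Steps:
g = -95
T(p) = -88 (T(p) = 3 - 91 = -88)
j(w) = (1 + 2/w)*(8 + w)*(10 + w) (j(w) = ((8 + w)*(10 + w))*(1 + 2/w) = (1 + 2/w)*(8 + w)*(10 + w))
j(-91)/T(g) = (116 + (-91)**2 + 20*(-91) + 160/(-91))/(-88) = (116 + 8281 - 1820 + 160*(-1/91))*(-1/88) = (116 + 8281 - 1820 - 160/91)*(-1/88) = (598347/91)*(-1/88) = -598347/8008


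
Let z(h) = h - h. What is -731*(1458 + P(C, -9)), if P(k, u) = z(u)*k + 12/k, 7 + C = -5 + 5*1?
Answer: -7451814/7 ≈ -1.0645e+6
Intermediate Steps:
z(h) = 0
C = -7 (C = -7 + (-5 + 5*1) = -7 + (-5 + 5) = -7 + 0 = -7)
P(k, u) = 12/k (P(k, u) = 0*k + 12/k = 0 + 12/k = 12/k)
-731*(1458 + P(C, -9)) = -731*(1458 + 12/(-7)) = -731*(1458 + 12*(-1/7)) = -731*(1458 - 12/7) = -731*10194/7 = -7451814/7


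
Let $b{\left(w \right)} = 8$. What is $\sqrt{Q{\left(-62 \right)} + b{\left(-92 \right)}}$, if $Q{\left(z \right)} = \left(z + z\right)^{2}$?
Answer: $2 \sqrt{3846} \approx 124.03$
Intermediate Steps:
$Q{\left(z \right)} = 4 z^{2}$ ($Q{\left(z \right)} = \left(2 z\right)^{2} = 4 z^{2}$)
$\sqrt{Q{\left(-62 \right)} + b{\left(-92 \right)}} = \sqrt{4 \left(-62\right)^{2} + 8} = \sqrt{4 \cdot 3844 + 8} = \sqrt{15376 + 8} = \sqrt{15384} = 2 \sqrt{3846}$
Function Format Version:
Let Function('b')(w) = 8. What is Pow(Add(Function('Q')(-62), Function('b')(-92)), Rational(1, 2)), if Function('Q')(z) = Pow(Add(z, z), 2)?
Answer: Mul(2, Pow(3846, Rational(1, 2))) ≈ 124.03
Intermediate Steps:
Function('Q')(z) = Mul(4, Pow(z, 2)) (Function('Q')(z) = Pow(Mul(2, z), 2) = Mul(4, Pow(z, 2)))
Pow(Add(Function('Q')(-62), Function('b')(-92)), Rational(1, 2)) = Pow(Add(Mul(4, Pow(-62, 2)), 8), Rational(1, 2)) = Pow(Add(Mul(4, 3844), 8), Rational(1, 2)) = Pow(Add(15376, 8), Rational(1, 2)) = Pow(15384, Rational(1, 2)) = Mul(2, Pow(3846, Rational(1, 2)))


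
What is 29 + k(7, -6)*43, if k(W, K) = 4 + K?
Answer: -57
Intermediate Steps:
29 + k(7, -6)*43 = 29 + (4 - 6)*43 = 29 - 2*43 = 29 - 86 = -57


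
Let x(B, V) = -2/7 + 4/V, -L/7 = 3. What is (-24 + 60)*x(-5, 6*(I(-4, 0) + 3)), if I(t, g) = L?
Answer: -244/21 ≈ -11.619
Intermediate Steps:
L = -21 (L = -7*3 = -21)
I(t, g) = -21
x(B, V) = -2/7 + 4/V (x(B, V) = -2*1/7 + 4/V = -2/7 + 4/V)
(-24 + 60)*x(-5, 6*(I(-4, 0) + 3)) = (-24 + 60)*(-2/7 + 4/((6*(-21 + 3)))) = 36*(-2/7 + 4/((6*(-18)))) = 36*(-2/7 + 4/(-108)) = 36*(-2/7 + 4*(-1/108)) = 36*(-2/7 - 1/27) = 36*(-61/189) = -244/21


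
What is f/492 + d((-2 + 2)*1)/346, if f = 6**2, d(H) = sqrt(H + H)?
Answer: 3/41 ≈ 0.073171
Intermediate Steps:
d(H) = sqrt(2)*sqrt(H) (d(H) = sqrt(2*H) = sqrt(2)*sqrt(H))
f = 36
f/492 + d((-2 + 2)*1)/346 = 36/492 + (sqrt(2)*sqrt((-2 + 2)*1))/346 = 36*(1/492) + (sqrt(2)*sqrt(0*1))*(1/346) = 3/41 + (sqrt(2)*sqrt(0))*(1/346) = 3/41 + (sqrt(2)*0)*(1/346) = 3/41 + 0*(1/346) = 3/41 + 0 = 3/41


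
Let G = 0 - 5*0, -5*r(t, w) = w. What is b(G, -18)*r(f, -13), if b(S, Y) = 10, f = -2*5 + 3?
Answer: 26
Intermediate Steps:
f = -7 (f = -10 + 3 = -7)
r(t, w) = -w/5
G = 0 (G = 0 + 0 = 0)
b(G, -18)*r(f, -13) = 10*(-⅕*(-13)) = 10*(13/5) = 26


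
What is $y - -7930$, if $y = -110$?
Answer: $7820$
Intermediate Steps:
$y - -7930 = -110 - -7930 = -110 + 7930 = 7820$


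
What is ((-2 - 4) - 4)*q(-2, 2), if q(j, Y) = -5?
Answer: 50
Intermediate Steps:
((-2 - 4) - 4)*q(-2, 2) = ((-2 - 4) - 4)*(-5) = (-6 - 4)*(-5) = -10*(-5) = 50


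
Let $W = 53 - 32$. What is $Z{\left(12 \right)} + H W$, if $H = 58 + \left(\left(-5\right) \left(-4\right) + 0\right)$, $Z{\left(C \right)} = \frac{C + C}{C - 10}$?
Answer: $1650$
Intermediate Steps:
$Z{\left(C \right)} = \frac{2 C}{-10 + C}$
$W = 21$
$H = 78$ ($H = 58 + \left(20 + 0\right) = 58 + 20 = 78$)
$Z{\left(12 \right)} + H W = 2 \cdot 12 \frac{1}{-10 + 12} + 78 \cdot 21 = 2 \cdot 12 \cdot \frac{1}{2} + 1638 = 12 + 1638 = 1650$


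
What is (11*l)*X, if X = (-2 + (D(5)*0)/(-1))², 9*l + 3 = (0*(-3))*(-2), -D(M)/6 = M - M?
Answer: -44/3 ≈ -14.667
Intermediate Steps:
D(M) = 0 (D(M) = -6*(M - M) = -6*0 = 0)
l = -⅓ (l = -⅓ + ((0*(-3))*(-2))/9 = -⅓ + (0*(-2))/9 = -⅓ + (⅑)*0 = -⅓ + 0 = -⅓ ≈ -0.33333)
X = 4 (X = (-2 + (0*0)/(-1))² = (-2 + 0*(-1))² = (-2 + 0)² = (-2)² = 4)
(11*l)*X = (11*(-⅓))*4 = -11/3*4 = -44/3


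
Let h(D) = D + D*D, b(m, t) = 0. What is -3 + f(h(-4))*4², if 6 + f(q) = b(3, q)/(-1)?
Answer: -99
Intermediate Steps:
h(D) = D + D²
f(q) = -6 (f(q) = -6 + 0/(-1) = -6 + 0*(-1) = -6 + 0 = -6)
-3 + f(h(-4))*4² = -3 - 6*4² = -3 - 6*16 = -3 - 96 = -99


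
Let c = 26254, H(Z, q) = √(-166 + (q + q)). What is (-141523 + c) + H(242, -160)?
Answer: -115269 + 9*I*√6 ≈ -1.1527e+5 + 22.045*I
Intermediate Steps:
H(Z, q) = √(-166 + 2*q)
(-141523 + c) + H(242, -160) = (-141523 + 26254) + √(-166 + 2*(-160)) = -115269 + √(-166 - 320) = -115269 + √(-486) = -115269 + 9*I*√6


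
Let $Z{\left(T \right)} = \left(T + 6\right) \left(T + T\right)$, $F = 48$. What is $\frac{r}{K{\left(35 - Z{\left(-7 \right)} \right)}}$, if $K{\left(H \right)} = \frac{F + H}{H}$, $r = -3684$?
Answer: $- \frac{25788}{23} \approx -1121.2$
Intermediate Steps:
$Z{\left(T \right)} = 2 T \left(6 + T\right)$ ($Z{\left(T \right)} = \left(6 + T\right) 2 T = 2 T \left(6 + T\right)$)
$K{\left(H \right)} = \frac{48 + H}{H}$
$\frac{r}{K{\left(35 - Z{\left(-7 \right)} \right)}} = - \frac{3684}{\frac{1}{35 - 2 \left(-7\right) \left(6 - 7\right)} \left(48 + \left(35 - 2 \left(-7\right) \left(6 - 7\right)\right)\right)} = - \frac{3684}{\frac{1}{35 - 2 \left(-7\right) \left(-1\right)} \left(48 + \left(35 - 2 \left(-7\right) \left(-1\right)\right)\right)} = - \frac{3684}{\frac{1}{35 - 14} \left(48 + \left(35 - 14\right)\right)} = - \frac{3684}{\frac{1}{21} \left(48 + 21\right)} = - \frac{3684}{\frac{1}{21} \cdot 69} = - \frac{3684}{\frac{23}{7}} = \left(-3684\right) \frac{7}{23} = - \frac{25788}{23}$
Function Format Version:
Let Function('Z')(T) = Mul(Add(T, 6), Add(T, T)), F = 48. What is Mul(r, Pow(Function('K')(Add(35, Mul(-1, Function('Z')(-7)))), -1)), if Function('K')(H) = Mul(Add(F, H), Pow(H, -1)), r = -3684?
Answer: Rational(-25788, 23) ≈ -1121.2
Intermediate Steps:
Function('Z')(T) = Mul(2, T, Add(6, T)) (Function('Z')(T) = Mul(Add(6, T), Mul(2, T)) = Mul(2, T, Add(6, T)))
Function('K')(H) = Mul(Pow(H, -1), Add(48, H)) (Function('K')(H) = Mul(Add(48, H), Pow(H, -1)) = Mul(Pow(H, -1), Add(48, H)))
Mul(r, Pow(Function('K')(Add(35, Mul(-1, Function('Z')(-7)))), -1)) = Mul(-3684, Pow(Mul(Pow(Add(35, Mul(-1, Mul(2, -7, Add(6, -7)))), -1), Add(48, Add(35, Mul(-1, Mul(2, -7, Add(6, -7)))))), -1)) = Mul(-3684, Pow(Mul(Pow(Add(35, Mul(-1, Mul(2, -7, -1))), -1), Add(48, Add(35, Mul(-1, Mul(2, -7, -1))))), -1)) = Mul(-3684, Pow(Mul(Pow(Add(35, Mul(-1, 14)), -1), Add(48, Add(35, Mul(-1, 14)))), -1)) = Mul(-3684, Pow(Mul(Pow(Add(35, -14), -1), Add(48, Add(35, -14))), -1)) = Mul(-3684, Pow(Mul(Pow(21, -1), Add(48, 21)), -1)) = Mul(-3684, Pow(Mul(Rational(1, 21), 69), -1)) = Mul(-3684, Pow(Rational(23, 7), -1)) = Mul(-3684, Rational(7, 23)) = Rational(-25788, 23)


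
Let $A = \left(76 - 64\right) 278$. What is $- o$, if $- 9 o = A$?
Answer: $\frac{1112}{3} \approx 370.67$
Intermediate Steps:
$A = 3336$ ($A = 12 \cdot 278 = 3336$)
$o = - \frac{1112}{3}$ ($o = \left(- \frac{1}{9}\right) 3336 = - \frac{1112}{3} \approx -370.67$)
$- o = \left(-1\right) \left(- \frac{1112}{3}\right) = \frac{1112}{3}$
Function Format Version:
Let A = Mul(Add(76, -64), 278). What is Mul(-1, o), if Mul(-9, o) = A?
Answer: Rational(1112, 3) ≈ 370.67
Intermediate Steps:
A = 3336 (A = Mul(12, 278) = 3336)
o = Rational(-1112, 3) (o = Mul(Rational(-1, 9), 3336) = Rational(-1112, 3) ≈ -370.67)
Mul(-1, o) = Mul(-1, Rational(-1112, 3)) = Rational(1112, 3)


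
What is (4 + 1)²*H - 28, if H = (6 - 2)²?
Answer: 372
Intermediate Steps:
H = 16 (H = 4² = 16)
(4 + 1)²*H - 28 = (4 + 1)²*16 - 28 = 5²*16 - 28 = 25*16 - 28 = 400 - 28 = 372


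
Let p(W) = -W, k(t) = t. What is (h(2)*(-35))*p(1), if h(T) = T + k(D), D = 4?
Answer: 210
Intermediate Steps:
h(T) = 4 + T (h(T) = T + 4 = 4 + T)
(h(2)*(-35))*p(1) = ((4 + 2)*(-35))*(-1*1) = (6*(-35))*(-1) = -210*(-1) = 210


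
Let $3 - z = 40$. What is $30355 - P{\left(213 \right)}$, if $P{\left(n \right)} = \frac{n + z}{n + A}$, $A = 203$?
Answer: $\frac{789219}{26} \approx 30355.0$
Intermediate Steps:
$z = -37$ ($z = 3 - 40 = -37$)
$P{\left(n \right)} = \frac{-37 + n}{203 + n}$ ($P{\left(n \right)} = \frac{n - 37}{n + 203} = \frac{-37 + n}{203 + n}$)
$30355 - P{\left(213 \right)} = 30355 - \frac{-37 + 213}{203 + 213} = 30355 - \frac{1}{416} \cdot 176 = 30355 - \frac{11}{26} = \frac{789219}{26}$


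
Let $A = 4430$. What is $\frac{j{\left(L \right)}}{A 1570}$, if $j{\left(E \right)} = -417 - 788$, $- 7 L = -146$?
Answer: $- \frac{241}{1391020} \approx -0.00017325$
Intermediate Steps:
$L = \frac{146}{7}$ ($L = \left(- \frac{1}{7}\right) \left(-146\right) = \frac{146}{7} \approx 20.857$)
$j{\left(E \right)} = -1205$ ($j{\left(E \right)} = -417 - 788 = -1205$)
$\frac{j{\left(L \right)}}{A 1570} = - \frac{1205}{4430 \cdot 1570} = - \frac{1205}{6955100} = \left(-1205\right) \frac{1}{6955100} = - \frac{241}{1391020}$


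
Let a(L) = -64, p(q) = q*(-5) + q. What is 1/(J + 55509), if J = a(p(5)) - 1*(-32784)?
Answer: 1/88229 ≈ 1.1334e-5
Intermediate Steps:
p(q) = -4*q (p(q) = -5*q + q = -4*q)
J = 32720 (J = -64 - 1*(-32784) = -64 + 32784 = 32720)
1/(J + 55509) = 1/(32720 + 55509) = 1/88229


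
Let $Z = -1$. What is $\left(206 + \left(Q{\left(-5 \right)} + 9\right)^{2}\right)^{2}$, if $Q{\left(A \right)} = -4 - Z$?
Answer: $58564$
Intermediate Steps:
$Q{\left(A \right)} = -3$ ($Q{\left(A \right)} = -4 - -1 = -4 + 1 = -3$)
$\left(206 + \left(Q{\left(-5 \right)} + 9\right)^{2}\right)^{2} = \left(206 + \left(-3 + 9\right)^{2}\right)^{2} = \left(206 + 6^{2}\right)^{2} = \left(206 + 36\right)^{2} = 242^{2} = 58564$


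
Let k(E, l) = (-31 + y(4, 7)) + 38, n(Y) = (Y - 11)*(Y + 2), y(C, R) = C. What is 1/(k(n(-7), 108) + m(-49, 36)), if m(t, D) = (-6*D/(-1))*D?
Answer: 1/7787 ≈ 0.00012842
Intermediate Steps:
n(Y) = (-11 + Y)*(2 + Y)
m(t, D) = 6*D² (m(t, D) = (-6*D*(-1))*D = (-(-6)*D)*D = (6*D)*D = 6*D²)
k(E, l) = 11 (k(E, l) = (-31 + 4) + 38 = -27 + 38 = 11)
1/(k(n(-7), 108) + m(-49, 36)) = 1/(11 + 6*36²) = 1/(11 + 6*1296) = 1/(11 + 7776) = 1/7787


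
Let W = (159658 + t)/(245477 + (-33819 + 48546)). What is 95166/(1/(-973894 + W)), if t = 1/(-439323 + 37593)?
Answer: -1614693938607192418401/17421958820 ≈ -9.2682e+10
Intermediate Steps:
t = -1/401730 (t = 1/(-401730) = -1/401730 ≈ -2.4892e-6)
W = 64139408339/104531752920 (W = (159658 - 1/401730)/(245477 + (-33819 + 48546)) = 64139408339/(401730*(245477 + 14727)) = (64139408339/401730)/260204 = (64139408339/401730)*(1/260204) = 64139408339/104531752920 ≈ 0.61359)
95166/(1/(-973894 + W)) = 95166/(1/(-973894 + 64139408339/104531752920)) = 95166/(1/(-101802782838862141/104531752920)) = 95166/(-104531752920/101802782838862141) = 95166*(-101802782838862141/104531752920) = -1614693938607192418401/17421958820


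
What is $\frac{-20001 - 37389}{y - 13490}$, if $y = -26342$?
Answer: $\frac{28695}{19916} \approx 1.4408$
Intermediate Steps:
$\frac{-20001 - 37389}{y - 13490} = \frac{-20001 - 37389}{-26342 - 13490} = - \frac{57390}{-39832} = \left(-57390\right) \left(- \frac{1}{39832}\right) = \frac{28695}{19916}$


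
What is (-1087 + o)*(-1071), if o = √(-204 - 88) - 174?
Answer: 1350531 - 2142*I*√73 ≈ 1.3505e+6 - 18301.0*I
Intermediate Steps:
o = -174 + 2*I*√73 (o = √(-292) - 174 = 2*I*√73 - 174 = -174 + 2*I*√73 ≈ -174.0 + 17.088*I)
(-1087 + o)*(-1071) = (-1087 + (-174 + 2*I*√73))*(-1071) = (-1261 + 2*I*√73)*(-1071) = 1350531 - 2142*I*√73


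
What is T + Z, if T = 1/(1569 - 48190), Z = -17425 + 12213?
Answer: -242988653/46621 ≈ -5212.0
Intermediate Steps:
Z = -5212
T = -1/46621 (T = 1/(-46621) = -1/46621 ≈ -2.1450e-5)
T + Z = -1/46621 - 5212 = -242988653/46621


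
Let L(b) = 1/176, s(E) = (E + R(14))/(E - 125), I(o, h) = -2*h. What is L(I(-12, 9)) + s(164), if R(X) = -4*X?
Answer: 6349/2288 ≈ 2.7749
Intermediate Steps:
s(E) = (-56 + E)/(-125 + E) (s(E) = (E - 4*14)/(E - 125) = (E - 56)/(-125 + E) = (-56 + E)/(-125 + E))
L(b) = 1/176
L(I(-12, 9)) + s(164) = 1/176 + (-56 + 164)/(-125 + 164) = 1/176 + 108/39 = 1/176 + (1/39)*108 = 1/176 + 36/13 = 6349/2288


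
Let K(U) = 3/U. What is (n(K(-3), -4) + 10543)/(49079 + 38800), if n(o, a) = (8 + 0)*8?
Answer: 10607/87879 ≈ 0.12070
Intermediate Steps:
n(o, a) = 64 (n(o, a) = 8*8 = 64)
(n(K(-3), -4) + 10543)/(49079 + 38800) = (64 + 10543)/(49079 + 38800) = 10607/87879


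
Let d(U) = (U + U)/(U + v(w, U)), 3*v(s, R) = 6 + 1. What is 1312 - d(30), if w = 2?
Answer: 127084/97 ≈ 1310.1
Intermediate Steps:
v(s, R) = 7/3 (v(s, R) = (6 + 1)/3 = (1/3)*7 = 7/3)
d(U) = 2*U/(7/3 + U) (d(U) = (U + U)/(U + 7/3) = (2*U)/(7/3 + U) = 2*U/(7/3 + U))
1312 - d(30) = 1312 - 6*30/(7 + 3*30) = 1312 - 6*30/(7 + 90) = 1312 - 6*30/97 = 1312 - 1*180/97 = 1312 - 180/97 = 127084/97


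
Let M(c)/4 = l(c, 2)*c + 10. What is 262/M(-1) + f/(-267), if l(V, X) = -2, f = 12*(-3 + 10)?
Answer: 10987/2136 ≈ 5.1437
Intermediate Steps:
f = 84 (f = 12*7 = 84)
M(c) = 40 - 8*c (M(c) = 4*(-2*c + 10) = 4*(10 - 2*c) = 40 - 8*c)
262/M(-1) + f/(-267) = 262/(40 - 8*(-1)) + 84/(-267) = 262/(40 + 8) + 84*(-1/267) = 262/48 - 28/89 = 262*(1/48) - 28/89 = 131/24 - 28/89 = 10987/2136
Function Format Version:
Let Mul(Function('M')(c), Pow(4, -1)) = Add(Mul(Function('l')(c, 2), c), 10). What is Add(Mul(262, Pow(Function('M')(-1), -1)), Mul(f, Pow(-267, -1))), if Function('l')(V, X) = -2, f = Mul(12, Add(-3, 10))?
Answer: Rational(10987, 2136) ≈ 5.1437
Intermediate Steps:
f = 84 (f = Mul(12, 7) = 84)
Function('M')(c) = Add(40, Mul(-8, c)) (Function('M')(c) = Mul(4, Add(Mul(-2, c), 10)) = Mul(4, Add(10, Mul(-2, c))) = Add(40, Mul(-8, c)))
Add(Mul(262, Pow(Function('M')(-1), -1)), Mul(f, Pow(-267, -1))) = Add(Mul(262, Pow(Add(40, Mul(-8, -1)), -1)), Mul(84, Pow(-267, -1))) = Add(Mul(262, Pow(Add(40, 8), -1)), Mul(84, Rational(-1, 267))) = Add(Mul(262, Pow(48, -1)), Rational(-28, 89)) = Add(Mul(262, Rational(1, 48)), Rational(-28, 89)) = Add(Rational(131, 24), Rational(-28, 89)) = Rational(10987, 2136)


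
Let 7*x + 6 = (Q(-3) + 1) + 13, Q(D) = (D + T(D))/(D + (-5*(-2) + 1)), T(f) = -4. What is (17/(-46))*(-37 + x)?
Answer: 34255/2576 ≈ 13.298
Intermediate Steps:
Q(D) = (-4 + D)/(11 + D) (Q(D) = (D - 4)/(D + (-5*(-2) + 1)) = (-4 + D)/(D + (10 + 1)) = (-4 + D)/(D + 11) = (-4 + D)/(11 + D))
x = 57/56 (x = -6/7 + (((-4 - 3)/(11 - 3) + 1) + 13)/7 = -6/7 + ((-7/8 + 1) + 13)/7 = -6/7 + (⅛ + 13)/7 = -6/7 + (⅐)*(105/8) = -6/7 + 15/8 = 57/56 ≈ 1.0179)
(17/(-46))*(-37 + x) = (17/(-46))*(-37 + 57/56) = (17*(-1/46))*(-2015/56) = -17/46*(-2015/56) = 34255/2576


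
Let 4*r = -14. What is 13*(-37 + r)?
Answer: -1053/2 ≈ -526.50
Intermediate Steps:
r = -7/2 (r = (¼)*(-14) = -7/2 ≈ -3.5000)
13*(-37 + r) = 13*(-37 - 7/2) = 13*(-81/2) = -1053/2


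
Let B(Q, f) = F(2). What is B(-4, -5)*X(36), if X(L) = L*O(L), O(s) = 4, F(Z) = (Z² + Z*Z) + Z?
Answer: 1440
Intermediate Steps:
F(Z) = Z + 2*Z² (F(Z) = (Z² + Z²) + Z = 2*Z² + Z = Z + 2*Z²)
B(Q, f) = 10 (B(Q, f) = 2*(1 + 2*2) = 2*(1 + 4) = 2*5 = 10)
X(L) = 4*L (X(L) = L*4 = 4*L)
B(-4, -5)*X(36) = 10*(4*36) = 10*144 = 1440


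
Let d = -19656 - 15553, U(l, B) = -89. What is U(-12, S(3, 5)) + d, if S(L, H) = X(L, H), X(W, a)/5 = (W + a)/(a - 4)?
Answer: -35298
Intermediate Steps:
X(W, a) = 5*(W + a)/(-4 + a) (X(W, a) = 5*((W + a)/(a - 4)) = 5*((W + a)/(-4 + a)) = 5*(W + a)/(-4 + a))
S(L, H) = 5*(H + L)/(-4 + H) (S(L, H) = 5*(L + H)/(-4 + H) = 5*(H + L)/(-4 + H))
d = -35209
U(-12, S(3, 5)) + d = -89 - 35209 = -35298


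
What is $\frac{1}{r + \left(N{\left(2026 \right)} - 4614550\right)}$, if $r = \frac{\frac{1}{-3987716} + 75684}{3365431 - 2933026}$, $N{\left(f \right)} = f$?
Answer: $- \frac{1724308336980}{7953413285914039777} \approx -2.168 \cdot 10^{-7}$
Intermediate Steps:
$r = \frac{301806297743}{1724308336980}$ ($r = \frac{- \frac{1}{3987716} + 75684}{432405} = \frac{301806297743}{3987716} \cdot \frac{1}{432405} = \frac{301806297743}{1724308336980} \approx 0.17503$)
$\frac{1}{r + \left(N{\left(2026 \right)} - 4614550\right)} = \frac{1}{\frac{301806297743}{1724308336980} + \left(2026 - 4614550\right)} = \frac{1}{\frac{301806297743}{1724308336980} - 4612524} = \frac{1}{- \frac{7953413285914039777}{1724308336980}} = - \frac{1724308336980}{7953413285914039777}$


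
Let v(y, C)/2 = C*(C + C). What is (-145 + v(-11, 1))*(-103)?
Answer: 14523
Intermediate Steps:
v(y, C) = 4*C² (v(y, C) = 2*(C*(C + C)) = 2*(C*(2*C)) = 2*(2*C²) = 4*C²)
(-145 + v(-11, 1))*(-103) = (-145 + 4*1²)*(-103) = (-145 + 4*1)*(-103) = (-145 + 4)*(-103) = -141*(-103) = 14523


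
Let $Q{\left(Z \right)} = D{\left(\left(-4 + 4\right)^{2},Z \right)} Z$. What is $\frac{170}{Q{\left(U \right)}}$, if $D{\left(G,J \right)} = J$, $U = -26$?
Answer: $\frac{85}{338} \approx 0.25148$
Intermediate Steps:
$Q{\left(Z \right)} = Z^{2}$ ($Q{\left(Z \right)} = Z Z = Z^{2}$)
$\frac{170}{Q{\left(U \right)}} = \frac{170}{\left(-26\right)^{2}} = \frac{170}{676} = 170 \cdot \frac{1}{676} = \frac{85}{338}$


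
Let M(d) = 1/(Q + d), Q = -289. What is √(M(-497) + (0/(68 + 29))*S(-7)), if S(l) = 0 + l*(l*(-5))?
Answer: I*√786/786 ≈ 0.035669*I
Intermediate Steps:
S(l) = -5*l² (S(l) = 0 + l*(-5*l) = 0 - 5*l² = -5*l²)
M(d) = 1/(-289 + d)
√(M(-497) + (0/(68 + 29))*S(-7)) = √(1/(-289 - 497) + (0/(68 + 29))*(-5*(-7)²)) = √(1/(-786) + (0/97)*(-5*49)) = √(-1/786 + ((1/97)*0)*(-245)) = √(-1/786 + 0*(-245)) = √(-1/786 + 0) = √(-1/786) = I*√786/786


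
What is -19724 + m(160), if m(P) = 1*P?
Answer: -19564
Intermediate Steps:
m(P) = P
-19724 + m(160) = -19724 + 160 = -19564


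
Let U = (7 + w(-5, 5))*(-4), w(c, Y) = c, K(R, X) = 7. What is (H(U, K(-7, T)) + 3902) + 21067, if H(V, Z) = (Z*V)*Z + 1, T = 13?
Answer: 24578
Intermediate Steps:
U = -8 (U = (7 - 5)*(-4) = 2*(-4) = -8)
H(V, Z) = 1 + V*Z² (H(V, Z) = (V*Z)*Z + 1 = V*Z² + 1 = 1 + V*Z²)
(H(U, K(-7, T)) + 3902) + 21067 = ((1 - 8*7²) + 3902) + 21067 = ((1 - 8*49) + 3902) + 21067 = ((1 - 392) + 3902) + 21067 = (-391 + 3902) + 21067 = 3511 + 21067 = 24578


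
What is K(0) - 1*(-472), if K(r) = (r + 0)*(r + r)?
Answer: 472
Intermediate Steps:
K(r) = 2*r² (K(r) = r*(2*r) = 2*r²)
K(0) - 1*(-472) = 2*0² - 1*(-472) = 2*0 + 472 = 0 + 472 = 472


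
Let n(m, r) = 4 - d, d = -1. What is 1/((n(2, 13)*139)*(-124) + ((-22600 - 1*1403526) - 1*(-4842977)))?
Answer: 1/3330671 ≈ 3.0024e-7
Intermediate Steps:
n(m, r) = 5 (n(m, r) = 4 - 1*(-1) = 4 + 1 = 5)
1/((n(2, 13)*139)*(-124) + ((-22600 - 1*1403526) - 1*(-4842977))) = 1/((5*139)*(-124) + ((-22600 - 1*1403526) - 1*(-4842977))) = 1/(695*(-124) + ((-22600 - 1403526) + 4842977)) = 1/(-86180 + (-1426126 + 4842977)) = 1/(-86180 + 3416851) = 1/3330671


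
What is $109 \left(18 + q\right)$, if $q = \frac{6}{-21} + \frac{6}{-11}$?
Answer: $\frac{144098}{77} \approx 1871.4$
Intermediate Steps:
$q = - \frac{64}{77}$ ($q = 6 \left(- \frac{1}{21}\right) + 6 \left(- \frac{1}{11}\right) = - \frac{2}{7} - \frac{6}{11} = - \frac{64}{77} \approx -0.83117$)
$109 \left(18 + q\right) = 109 \left(18 - \frac{64}{77}\right) = 109 \cdot \frac{1322}{77} = \frac{144098}{77}$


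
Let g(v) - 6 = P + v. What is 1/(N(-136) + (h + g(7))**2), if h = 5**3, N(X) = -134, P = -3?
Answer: 1/18091 ≈ 5.5276e-5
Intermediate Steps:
g(v) = 3 + v (g(v) = 6 + (-3 + v) = 3 + v)
h = 125
1/(N(-136) + (h + g(7))**2) = 1/(-134 + (125 + (3 + 7))**2) = 1/(-134 + (125 + 10)**2) = 1/(-134 + 135**2) = 1/(-134 + 18225) = 1/18091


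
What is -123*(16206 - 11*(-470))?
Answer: -2629248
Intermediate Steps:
-123*(16206 - 11*(-470)) = -123*(16206 + 5170) = -123*21376 = -2629248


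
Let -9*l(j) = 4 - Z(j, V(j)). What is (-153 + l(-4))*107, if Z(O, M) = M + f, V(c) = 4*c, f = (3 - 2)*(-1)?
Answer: -49862/3 ≈ -16621.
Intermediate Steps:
f = -1 (f = 1*(-1) = -1)
Z(O, M) = -1 + M (Z(O, M) = M - 1 = -1 + M)
l(j) = -5/9 + 4*j/9 (l(j) = -(4 - (-1 + 4*j))/9 = -(4 + (1 - 4*j))/9 = -(5 - 4*j)/9 = -5/9 + 4*j/9)
(-153 + l(-4))*107 = (-153 + (-5/9 + (4/9)*(-4)))*107 = (-153 + (-5/9 - 16/9))*107 = (-153 - 7/3)*107 = -466/3*107 = -49862/3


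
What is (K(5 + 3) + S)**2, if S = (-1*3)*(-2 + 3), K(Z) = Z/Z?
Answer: 4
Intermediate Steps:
K(Z) = 1
S = -3 (S = -3*1 = -3)
(K(5 + 3) + S)**2 = (1 - 3)**2 = (-2)**2 = 4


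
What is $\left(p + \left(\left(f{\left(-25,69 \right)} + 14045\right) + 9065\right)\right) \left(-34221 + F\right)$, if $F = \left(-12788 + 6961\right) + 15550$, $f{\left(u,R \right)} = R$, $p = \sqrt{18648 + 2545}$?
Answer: $-567839142 - 24498 \sqrt{21193} \approx -5.7141 \cdot 10^{8}$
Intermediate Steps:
$p = \sqrt{21193} \approx 145.58$
$F = 9723$ ($F = -5827 + 15550 = 9723$)
$\left(p + \left(\left(f{\left(-25,69 \right)} + 14045\right) + 9065\right)\right) \left(-34221 + F\right) = \left(\sqrt{21193} + \left(\left(69 + 14045\right) + 9065\right)\right) \left(-34221 + 9723\right) = \left(\sqrt{21193} + \left(14114 + 9065\right)\right) \left(-24498\right) = \left(\sqrt{21193} + 23179\right) \left(-24498\right) = \left(23179 + \sqrt{21193}\right) \left(-24498\right) = -567839142 - 24498 \sqrt{21193}$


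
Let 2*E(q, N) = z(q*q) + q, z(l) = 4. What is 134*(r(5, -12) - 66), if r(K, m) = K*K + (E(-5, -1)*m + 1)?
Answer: -4556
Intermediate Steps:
E(q, N) = 2 + q/2 (E(q, N) = (4 + q)/2 = 2 + q/2)
r(K, m) = 1 + K² - m/2 (r(K, m) = K*K + ((2 + (½)*(-5))*m + 1) = K² + ((2 - 5/2)*m + 1) = K² + (-m/2 + 1) = K² + (1 - m/2) = 1 + K² - m/2)
134*(r(5, -12) - 66) = 134*((1 + 5² - ½*(-12)) - 66) = 134*((1 + 25 + 6) - 66) = 134*(32 - 66) = 134*(-34) = -4556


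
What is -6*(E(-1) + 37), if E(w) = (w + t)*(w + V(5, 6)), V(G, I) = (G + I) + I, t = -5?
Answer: 354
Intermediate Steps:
V(G, I) = G + 2*I
E(w) = (-5 + w)*(17 + w) (E(w) = (w - 5)*(w + (5 + 2*6)) = (-5 + w)*(w + (5 + 12)) = (-5 + w)*(w + 17) = (-5 + w)*(17 + w))
-6*(E(-1) + 37) = -6*((-85 + (-1)² + 12*(-1)) + 37) = -6*((-85 + 1 - 12) + 37) = -6*(-96 + 37) = -6*(-59) = 354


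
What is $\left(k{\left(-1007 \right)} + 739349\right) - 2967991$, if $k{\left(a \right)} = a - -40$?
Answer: $-2229609$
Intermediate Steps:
$k{\left(a \right)} = 40 + a$ ($k{\left(a \right)} = a + 40 = 40 + a$)
$\left(k{\left(-1007 \right)} + 739349\right) - 2967991 = \left(\left(40 - 1007\right) + 739349\right) - 2967991 = \left(-967 + 739349\right) - 2967991 = 738382 - 2967991 = -2229609$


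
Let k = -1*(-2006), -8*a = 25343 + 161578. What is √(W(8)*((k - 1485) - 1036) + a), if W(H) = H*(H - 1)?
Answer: I*√835282/4 ≈ 228.48*I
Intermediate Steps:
a = -186921/8 (a = -(25343 + 161578)/8 = -⅛*186921 = -186921/8 ≈ -23365.)
k = 2006
W(H) = H*(-1 + H)
√(W(8)*((k - 1485) - 1036) + a) = √((8*(-1 + 8))*((2006 - 1485) - 1036) - 186921/8) = √((8*7)*(521 - 1036) - 186921/8) = √(56*(-515) - 186921/8) = √(-28840 - 186921/8) = √(-417641/8) = I*√835282/4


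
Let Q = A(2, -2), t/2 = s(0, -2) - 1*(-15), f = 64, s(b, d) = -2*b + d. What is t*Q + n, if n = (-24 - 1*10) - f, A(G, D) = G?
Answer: -46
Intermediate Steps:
s(b, d) = d - 2*b
t = 26 (t = 2*((-2 - 2*0) - 1*(-15)) = 2*((-2 + 0) + 15) = 2*(-2 + 15) = 2*13 = 26)
Q = 2
n = -98 (n = (-24 - 1*10) - 1*64 = (-24 - 10) - 64 = -34 - 64 = -98)
t*Q + n = 26*2 - 98 = 52 - 98 = -46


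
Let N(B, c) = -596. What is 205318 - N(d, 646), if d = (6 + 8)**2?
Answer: 205914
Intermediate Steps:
d = 196 (d = 14**2 = 196)
205318 - N(d, 646) = 205318 - 1*(-596) = 205318 + 596 = 205914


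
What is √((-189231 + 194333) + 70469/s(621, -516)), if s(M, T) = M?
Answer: √223477959/207 ≈ 72.218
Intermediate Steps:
√((-189231 + 194333) + 70469/s(621, -516)) = √((-189231 + 194333) + 70469/621) = √(5102 + 70469*(1/621)) = √(5102 + 70469/621) = √(3238811/621) = √223477959/207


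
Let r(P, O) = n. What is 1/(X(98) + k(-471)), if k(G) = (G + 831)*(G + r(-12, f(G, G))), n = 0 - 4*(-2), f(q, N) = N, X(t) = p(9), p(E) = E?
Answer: -1/166671 ≈ -5.9998e-6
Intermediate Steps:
X(t) = 9
n = 8 (n = 0 + 8 = 8)
r(P, O) = 8
k(G) = (8 + G)*(831 + G) (k(G) = (G + 831)*(G + 8) = (831 + G)*(8 + G) = (8 + G)*(831 + G))
1/(X(98) + k(-471)) = 1/(9 + (6648 + (-471)**2 + 839*(-471))) = 1/(9 + (6648 + 221841 - 395169)) = 1/(9 - 166680) = 1/(-166671) = -1/166671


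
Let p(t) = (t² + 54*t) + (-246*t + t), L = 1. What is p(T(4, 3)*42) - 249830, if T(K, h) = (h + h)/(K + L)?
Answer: -6422906/25 ≈ -2.5692e+5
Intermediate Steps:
T(K, h) = 2*h/(1 + K) (T(K, h) = (h + h)/(K + 1) = (2*h)/(1 + K) = 2*h/(1 + K))
p(t) = t² - 191*t (p(t) = (t² + 54*t) - 245*t = t² - 191*t)
p(T(4, 3)*42) - 249830 = ((2*3/(1 + 4))*42)*(-191 + (2*3/(1 + 4))*42) - 249830 = ((2*3/5)*42)*(-191 + (2*3/5)*42) - 249830 = ((2*3*(⅕))*42)*(-191 + (2*3*(⅕))*42) - 249830 = ((6/5)*42)*(-191 + (6/5)*42) - 249830 = 252*(-191 + 252/5)/5 - 249830 = (252/5)*(-703/5) - 249830 = -177156/25 - 249830 = -6422906/25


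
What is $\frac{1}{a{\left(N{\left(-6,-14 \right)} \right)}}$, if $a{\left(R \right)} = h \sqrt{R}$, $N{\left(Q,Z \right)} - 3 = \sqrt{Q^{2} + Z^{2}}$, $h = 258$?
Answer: $\frac{1}{258 \sqrt{3 + 2 \sqrt{58}}} \approx 0.00090775$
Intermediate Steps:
$N{\left(Q,Z \right)} = 3 + \sqrt{Q^{2} + Z^{2}}$
$a{\left(R \right)} = 258 \sqrt{R}$
$\frac{1}{a{\left(N{\left(-6,-14 \right)} \right)}} = \frac{1}{258 \sqrt{3 + \sqrt{\left(-6\right)^{2} + \left(-14\right)^{2}}}} = \frac{1}{258 \sqrt{3 + \sqrt{36 + 196}}} = \frac{1}{258 \sqrt{3 + \sqrt{232}}} = \frac{1}{258 \sqrt{3 + 2 \sqrt{58}}}$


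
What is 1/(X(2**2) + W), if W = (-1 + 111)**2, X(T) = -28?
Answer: 1/12072 ≈ 8.2836e-5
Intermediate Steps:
W = 12100 (W = 110**2 = 12100)
1/(X(2**2) + W) = 1/(-28 + 12100) = 1/12072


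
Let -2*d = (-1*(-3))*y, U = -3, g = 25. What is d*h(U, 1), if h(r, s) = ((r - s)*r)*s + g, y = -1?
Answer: 111/2 ≈ 55.500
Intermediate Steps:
h(r, s) = 25 + r*s*(r - s) (h(r, s) = ((r - s)*r)*s + 25 = (r*(r - s))*s + 25 = r*s*(r - s) + 25 = 25 + r*s*(r - s))
d = 3/2 (d = -(-1*(-3))*(-1)/2 = -3*(-1)/2 = -½*(-3) = 3/2 ≈ 1.5000)
d*h(U, 1) = 3*(25 + 1*(-3)² - 1*(-3)*1²)/2 = 3*(25 + 1*9 - 1*(-3)*1)/2 = 3*(25 + 9 + 3)/2 = (3/2)*37 = 111/2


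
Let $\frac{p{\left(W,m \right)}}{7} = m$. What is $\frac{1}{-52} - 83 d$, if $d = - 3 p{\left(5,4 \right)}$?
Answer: $\frac{362543}{52} \approx 6972.0$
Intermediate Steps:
$p{\left(W,m \right)} = 7 m$
$d = -84$ ($d = - 3 \cdot 7 \cdot 4 = \left(-3\right) 28 = -84$)
$\frac{1}{-52} - 83 d = \frac{1}{-52} - -6972 = - \frac{1}{52} + 6972 = \frac{362543}{52}$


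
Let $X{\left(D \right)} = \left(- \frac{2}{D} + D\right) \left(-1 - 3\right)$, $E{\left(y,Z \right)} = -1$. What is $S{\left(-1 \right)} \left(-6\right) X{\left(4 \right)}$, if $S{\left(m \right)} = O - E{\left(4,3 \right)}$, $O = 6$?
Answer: $588$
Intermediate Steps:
$X{\left(D \right)} = - 4 D + \frac{8}{D}$ ($X{\left(D \right)} = \left(D - \frac{2}{D}\right) \left(-4\right) = - 4 D + \frac{8}{D}$)
$S{\left(m \right)} = 7$ ($S{\left(m \right)} = 6 - -1 = 6 + 1 = 7$)
$S{\left(-1 \right)} \left(-6\right) X{\left(4 \right)} = 7 \left(-6\right) \left(\left(-4\right) 4 + \frac{8}{4}\right) = - 42 \left(-16 + 8 \cdot \frac{1}{4}\right) = - 42 \left(-16 + 2\right) = \left(-42\right) \left(-14\right) = 588$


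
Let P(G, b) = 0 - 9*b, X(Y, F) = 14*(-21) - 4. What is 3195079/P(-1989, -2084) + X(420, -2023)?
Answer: -2394209/18756 ≈ -127.65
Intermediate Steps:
X(Y, F) = -298 (X(Y, F) = -294 - 4 = -298)
P(G, b) = -9*b
3195079/P(-1989, -2084) + X(420, -2023) = 3195079/((-9*(-2084))) - 298 = 3195079/18756 - 298 = -2394209/18756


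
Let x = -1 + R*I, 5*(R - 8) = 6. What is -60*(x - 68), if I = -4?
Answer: 6348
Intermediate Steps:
R = 46/5 (R = 8 + (⅕)*6 = 8 + 6/5 = 46/5 ≈ 9.2000)
x = -189/5 (x = -1 + (46/5)*(-4) = -1 - 184/5 = -189/5 ≈ -37.800)
-60*(x - 68) = -60*(-189/5 - 68) = -60*(-529/5) = 6348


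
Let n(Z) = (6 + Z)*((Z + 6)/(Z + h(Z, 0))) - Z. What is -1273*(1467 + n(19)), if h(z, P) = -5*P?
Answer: -1885179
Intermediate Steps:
n(Z) = -Z + (6 + Z)²/Z (n(Z) = (6 + Z)*((Z + 6)/(Z - 5*0)) - Z = (6 + Z)*((6 + Z)/(Z + 0)) - Z = (6 + Z)*((6 + Z)/Z) - Z = (6 + Z)²/Z - Z = -Z + (6 + Z)²/Z)
-1273*(1467 + n(19)) = -1273*(1467 + (12 + 36/19)) = -1273*(1467 + 264/19) = -1273*28137/19 = -1885179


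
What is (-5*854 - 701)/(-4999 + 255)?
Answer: 4971/4744 ≈ 1.0478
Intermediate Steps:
(-5*854 - 701)/(-4999 + 255) = (-4270 - 701)/(-4744) = -4971*(-1/4744) = 4971/4744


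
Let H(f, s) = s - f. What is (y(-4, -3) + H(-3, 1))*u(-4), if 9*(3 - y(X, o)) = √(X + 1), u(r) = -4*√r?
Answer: 8*I*(-63 + I*√3)/9 ≈ -1.5396 - 56.0*I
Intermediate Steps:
y(X, o) = 3 - √(1 + X)/9 (y(X, o) = 3 - √(X + 1)/9 = 3 - √(1 + X)/9)
(y(-4, -3) + H(-3, 1))*u(-4) = ((3 - √(1 - 4)/9) + (1 - 1*(-3)))*(-8*I) = ((3 - I*√3/9) + (1 + 3))*(-8*I) = ((3 - I*√3/9) + 4)*(-8*I) = (7 - I*√3/9)*(-8*I) = -8*I*(7 - I*√3/9)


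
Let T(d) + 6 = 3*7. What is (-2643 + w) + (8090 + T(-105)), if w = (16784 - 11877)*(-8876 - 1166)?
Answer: -49270632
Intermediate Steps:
T(d) = 15 (T(d) = -6 + 3*7 = -6 + 21 = 15)
w = -49276094 (w = 4907*(-10042) = -49276094)
(-2643 + w) + (8090 + T(-105)) = (-2643 - 49276094) + (8090 + 15) = -49278737 + 8105 = -49270632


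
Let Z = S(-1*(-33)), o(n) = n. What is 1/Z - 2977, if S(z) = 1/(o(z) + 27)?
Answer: -2917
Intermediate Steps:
S(z) = 1/(27 + z) (S(z) = 1/(z + 27) = 1/(27 + z))
Z = 1/60 (Z = 1/(27 - 1*(-33)) = 1/(27 + 33) = 1/60 ≈ 0.016667)
1/Z - 2977 = 1/(1/60) - 2977 = 60 - 2977 = -2917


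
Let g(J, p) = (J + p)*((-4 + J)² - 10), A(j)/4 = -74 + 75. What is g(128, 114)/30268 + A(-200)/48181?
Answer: 914105299/7440523 ≈ 122.85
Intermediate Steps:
A(j) = 4 (A(j) = 4*(-74 + 75) = 4*1 = 4)
g(J, p) = (-10 + (-4 + J)²)*(J + p) (g(J, p) = (J + p)*(-10 + (-4 + J)²) = (-10 + (-4 + J)²)*(J + p))
g(128, 114)/30268 + A(-200)/48181 = (-10*128 - 10*114 + 128*(-4 + 128)² + 114*(-4 + 128)²)/30268 + 4/48181 = (-1280 - 1140 + 128*124² + 114*124²)*(1/30268) + 4*(1/48181) = (-1280 - 1140 + 128*15376 + 114*15376)*(1/30268) + 4/48181 = (-1280 - 1140 + 1968128 + 1752864)*(1/30268) + 4/48181 = 3718572*(1/30268) + 4/48181 = 929643/7567 + 4/48181 = 914105299/7440523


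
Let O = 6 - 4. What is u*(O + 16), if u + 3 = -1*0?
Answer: -54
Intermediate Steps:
u = -3 (u = -3 - 1*0 = -3 + 0 = -3)
O = 2
u*(O + 16) = -3*(2 + 16) = -3*18 = -54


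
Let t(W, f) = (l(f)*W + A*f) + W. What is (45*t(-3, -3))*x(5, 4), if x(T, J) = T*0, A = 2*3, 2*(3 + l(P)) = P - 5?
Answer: 0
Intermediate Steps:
l(P) = -11/2 + P/2 (l(P) = -3 + (P - 5)/2 = -3 + (-5 + P)/2 = -3 + (-5/2 + P/2) = -11/2 + P/2)
A = 6
x(T, J) = 0
t(W, f) = W + 6*f + W*(-11/2 + f/2) (t(W, f) = ((-11/2 + f/2)*W + 6*f) + W = (W*(-11/2 + f/2) + 6*f) + W = (6*f + W*(-11/2 + f/2)) + W = W + 6*f + W*(-11/2 + f/2))
(45*t(-3, -3))*x(5, 4) = (45*(6*(-3) - 9/2*(-3) + (½)*(-3)*(-3)))*0 = (45*(-18 + 27/2 + 9/2))*0 = (45*0)*0 = 0*0 = 0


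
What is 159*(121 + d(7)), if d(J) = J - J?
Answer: 19239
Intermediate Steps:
d(J) = 0
159*(121 + d(7)) = 159*(121 + 0) = 159*121 = 19239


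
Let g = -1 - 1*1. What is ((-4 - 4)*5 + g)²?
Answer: 1764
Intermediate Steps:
g = -2 (g = -1 - 1 = -2)
((-4 - 4)*5 + g)² = ((-4 - 4)*5 - 2)² = (-8*5 - 2)² = (-40 - 2)² = (-42)² = 1764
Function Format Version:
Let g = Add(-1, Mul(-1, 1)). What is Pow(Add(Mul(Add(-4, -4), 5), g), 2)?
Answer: 1764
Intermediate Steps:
g = -2 (g = Add(-1, -1) = -2)
Pow(Add(Mul(Add(-4, -4), 5), g), 2) = Pow(Add(Mul(Add(-4, -4), 5), -2), 2) = Pow(Add(Mul(-8, 5), -2), 2) = Pow(Add(-40, -2), 2) = Pow(-42, 2) = 1764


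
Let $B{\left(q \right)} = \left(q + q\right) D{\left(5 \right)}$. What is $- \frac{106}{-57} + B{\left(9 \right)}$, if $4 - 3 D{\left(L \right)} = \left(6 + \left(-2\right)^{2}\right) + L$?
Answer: $- \frac{3656}{57} \approx -64.14$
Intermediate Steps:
$D{\left(L \right)} = -2 - \frac{L}{3}$ ($D{\left(L \right)} = \frac{4}{3} - \frac{\left(6 + \left(-2\right)^{2}\right) + L}{3} = \frac{4}{3} - \frac{\left(6 + 4\right) + L}{3} = \frac{4}{3} - \frac{10 + L}{3} = \frac{4}{3} - \left(\frac{10}{3} + \frac{L}{3}\right) = -2 - \frac{L}{3}$)
$B{\left(q \right)} = - \frac{22 q}{3}$ ($B{\left(q \right)} = \left(q + q\right) \left(-2 - \frac{5}{3}\right) = 2 q \left(-2 - \frac{5}{3}\right) = 2 q \left(- \frac{11}{3}\right) = - \frac{22 q}{3}$)
$- \frac{106}{-57} + B{\left(9 \right)} = - \frac{106}{-57} - 66 = \left(-106\right) \left(- \frac{1}{57}\right) - 66 = \frac{106}{57} - 66 = - \frac{3656}{57}$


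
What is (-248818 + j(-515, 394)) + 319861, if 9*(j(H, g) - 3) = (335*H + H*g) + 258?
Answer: 88079/3 ≈ 29360.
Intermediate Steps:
j(H, g) = 95/3 + 335*H/9 + H*g/9 (j(H, g) = 3 + ((335*H + H*g) + 258)/9 = 3 + (258 + 335*H + H*g)/9 = 3 + (86/3 + 335*H/9 + H*g/9) = 95/3 + 335*H/9 + H*g/9)
(-248818 + j(-515, 394)) + 319861 = (-248818 + (95/3 + (335/9)*(-515) + (⅑)*(-515)*394)) + 319861 = (-248818 + (95/3 - 172525/9 - 202910/9)) + 319861 = (-248818 - 125050/3) + 319861 = -871504/3 + 319861 = 88079/3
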